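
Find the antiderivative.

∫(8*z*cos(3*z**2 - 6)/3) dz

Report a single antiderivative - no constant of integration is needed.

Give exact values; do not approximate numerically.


Answer: 4*sin(3*z**2 - 6)/9.


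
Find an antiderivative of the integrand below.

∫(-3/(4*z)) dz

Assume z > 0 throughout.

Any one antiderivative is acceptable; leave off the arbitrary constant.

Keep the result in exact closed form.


Answer: -3*log(z)/4.


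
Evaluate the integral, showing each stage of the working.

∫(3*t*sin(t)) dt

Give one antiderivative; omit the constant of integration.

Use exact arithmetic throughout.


Step 1. Integrate ∫(3*t*sin(t)) dt by parts with u = t, dv = (3*sin(t)) dt, so v = -3*cos(t): now -3*t*cos(t) + ∫(3*cos(t)) dt.
Step 2. Evaluate the standard form: now -3*t*cos(t) + 3*sin(t).
Answer: -3*t*cos(t) + 3*sin(t).


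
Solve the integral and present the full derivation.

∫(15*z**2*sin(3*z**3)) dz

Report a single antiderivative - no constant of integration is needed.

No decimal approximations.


Step 1. Substitute u = z**3, turning ∫(15*z**2*sin(3*z**3)) dz into ∫(5*sin(3*u)) du: now ∫(5*sin(3*u)) du.
Step 2. Evaluate the standard form: now -5*cos(3*u)/3.
Step 3. Substitute back u = z**3: now -5*cos(3*z**3)/3.
Answer: -5*cos(3*z**3)/3.


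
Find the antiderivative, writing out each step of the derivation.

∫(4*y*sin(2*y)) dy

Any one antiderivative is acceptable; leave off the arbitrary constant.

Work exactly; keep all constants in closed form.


Step 1. Integrate ∫(4*y*sin(2*y)) dy by parts with u = y, dv = (4*sin(2*y)) dy, so v = -2*cos(2*y): now -2*y*cos(2*y) + ∫(2*cos(2*y)) dy.
Step 2. Evaluate the standard form: now -2*y*cos(2*y) + sin(2*y).
Answer: -2*y*cos(2*y) + sin(2*y).


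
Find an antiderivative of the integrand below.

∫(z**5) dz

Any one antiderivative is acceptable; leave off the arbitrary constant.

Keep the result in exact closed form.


Answer: z**6/6.


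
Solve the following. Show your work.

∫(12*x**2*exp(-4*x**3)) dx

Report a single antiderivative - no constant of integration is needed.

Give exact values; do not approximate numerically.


Step 1. Substitute u = x**3, turning ∫(12*x**2*exp(-4*x**3)) dx into ∫(4*exp(-4*u)) du: now ∫(4*exp(-4*u)) du.
Step 2. Evaluate the standard form: now -exp(-4*u).
Step 3. Substitute back u = x**3: now -exp(-4*x**3).
Answer: -exp(-4*x**3).


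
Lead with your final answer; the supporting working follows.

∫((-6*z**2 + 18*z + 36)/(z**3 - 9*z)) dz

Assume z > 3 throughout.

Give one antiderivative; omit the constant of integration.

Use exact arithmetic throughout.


The answer is -4*log(z) + 2*log(z - 3) - 4*log(z + 3).
Step 1. Decompose ∫((-6*z**2 + 18*z + 36)/(z**3 - 9*z)) dz by partial fractions, (-6*z**2 + 18*z + 36)/(z**3 - 9*z) = -4/(z + 3) + 2/(z - 3) - 4/z: now ∫(-4/z) dz + ∫(2/(z - 3)) dz + ∫(-4/(z + 3)) dz.
Step 2. Evaluate the standard form [assuming z > 0]: now -4*log(z) + ∫(2/(z - 3)) dz + ∫(-4/(z + 3)) dz.
Step 3. Evaluate the standard form [assuming z > -3]: now -4*log(z) - 4*log(z + 3) + ∫(2/(z - 3)) dz.
Step 4. Evaluate the standard form [assuming z > 3]: now -4*log(z) + 2*log(z - 3) - 4*log(z + 3).
Answer: -4*log(z) + 2*log(z - 3) - 4*log(z + 3).


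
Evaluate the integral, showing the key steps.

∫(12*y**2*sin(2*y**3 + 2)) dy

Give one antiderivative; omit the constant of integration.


Step 1. Substitute u = y**3 + 1, turning ∫(12*y**2*sin(2*y**3 + 2)) dy into ∫(4*sin(2*u)) du: now ∫(4*sin(2*u)) du.
Step 2. Evaluate the standard form: now -2*cos(2*u).
Step 3. Substitute back u = y**3 + 1: now -2*cos(2*y**3 + 2).
Answer: -2*cos(2*y**3 + 2).


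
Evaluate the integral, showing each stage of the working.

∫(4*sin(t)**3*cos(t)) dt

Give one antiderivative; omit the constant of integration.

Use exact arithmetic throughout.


Step 1. Substitute u = sin(t), turning ∫(4*sin(t)**3*cos(t)) dt into ∫(4*u**3) du: now ∫(4*u**3) du.
Step 2. Evaluate the standard form: now u**4.
Step 3. Substitute back u = sin(t): now sin(t)**4.
Answer: sin(t)**4.


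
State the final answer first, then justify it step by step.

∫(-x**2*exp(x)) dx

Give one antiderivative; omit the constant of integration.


The answer is -x**2*exp(x) + 2*x*exp(x) - 2*exp(x).
Step 1. Integrate ∫(-x**2*exp(x)) dx by parts with u = x**2, dv = (-exp(x)) dx, so v = -exp(x): now -x**2*exp(x) + ∫(2*x*exp(x)) dx.
Step 2. Integrate ∫(2*x*exp(x)) dx by parts with u = x, dv = (2*exp(x)) dx, so v = 2*exp(x): now -x**2*exp(x) + 2*x*exp(x) + ∫(-2*exp(x)) dx.
Step 3. Evaluate the standard form: now -x**2*exp(x) + 2*x*exp(x) - 2*exp(x).
Answer: -x**2*exp(x) + 2*x*exp(x) - 2*exp(x).


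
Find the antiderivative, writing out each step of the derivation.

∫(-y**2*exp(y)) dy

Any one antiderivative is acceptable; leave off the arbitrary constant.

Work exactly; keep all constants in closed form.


Step 1. Integrate ∫(-y**2*exp(y)) dy by parts with u = y**2, dv = (-exp(y)) dy, so v = -exp(y): now -y**2*exp(y) + ∫(2*y*exp(y)) dy.
Step 2. Integrate ∫(2*y*exp(y)) dy by parts with u = y, dv = (2*exp(y)) dy, so v = 2*exp(y): now -y**2*exp(y) + 2*y*exp(y) + ∫(-2*exp(y)) dy.
Step 3. Evaluate the standard form: now -y**2*exp(y) + 2*y*exp(y) - 2*exp(y).
Answer: -y**2*exp(y) + 2*y*exp(y) - 2*exp(y).


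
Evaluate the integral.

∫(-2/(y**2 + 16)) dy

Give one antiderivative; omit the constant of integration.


Answer: -atan(y/4)/2.


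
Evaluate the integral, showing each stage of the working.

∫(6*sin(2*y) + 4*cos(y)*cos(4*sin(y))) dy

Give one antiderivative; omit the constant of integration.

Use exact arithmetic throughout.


Step 1. Rewrite: now ∫(4*cos(y)*cos(4*sin(y))) dy + ∫(6*sin(2*y)) dy.
Step 2. Substitute u = sin(y), turning ∫(4*cos(y)*cos(4*sin(y))) dy into ∫(4*cos(4*u)) du: now ∫(6*sin(2*y)) dy + ∫(4*cos(4*u)) du.
Step 3. Evaluate the standard form: now sin(4*u) + ∫(6*sin(2*y)) dy.
Step 4. Substitute back u = sin(y): now sin(4*sin(y)) + ∫(6*sin(2*y)) dy.
Step 5. Evaluate the standard form: now sin(4*sin(y)) - 3*cos(2*y).
Answer: sin(4*sin(y)) - 3*cos(2*y).


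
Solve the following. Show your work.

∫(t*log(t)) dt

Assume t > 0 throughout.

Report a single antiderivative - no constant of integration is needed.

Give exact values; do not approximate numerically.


Step 1. Integrate ∫(t*log(t)) dt by parts with u = log(t), dv = (t) dt, so v = t**2/2 [assuming t > 0]: now t**2*log(t)/2 + ∫(-t/2) dt.
Step 2. Evaluate the standard form: now t**2*log(t)/2 - t**2/4.
Answer: t**2*log(t)/2 - t**2/4.


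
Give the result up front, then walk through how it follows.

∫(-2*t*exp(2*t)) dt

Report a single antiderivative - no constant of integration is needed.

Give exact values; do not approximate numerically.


The answer is -t*exp(2*t) + exp(2*t)/2.
Step 1. Integrate ∫(-2*t*exp(2*t)) dt by parts with u = t, dv = (-2*exp(2*t)) dt, so v = -exp(2*t): now -t*exp(2*t) + ∫(exp(2*t)) dt.
Step 2. Evaluate the standard form: now -t*exp(2*t) + exp(2*t)/2.
Answer: -t*exp(2*t) + exp(2*t)/2.


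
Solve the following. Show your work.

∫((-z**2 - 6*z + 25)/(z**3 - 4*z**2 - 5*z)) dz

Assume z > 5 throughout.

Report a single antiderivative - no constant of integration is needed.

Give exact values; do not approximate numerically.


Step 1. Decompose ∫((-z**2 - 6*z + 25)/(z**3 - 4*z**2 - 5*z)) dz by partial fractions, (-z**2 - 6*z + 25)/(z**3 - 4*z**2 - 5*z) = 5/(z + 1) - 1/(z - 5) - 5/z: now ∫(-5/z) dz + ∫(-1/(z - 5)) dz + ∫(5/(z + 1)) dz.
Step 2. Evaluate the standard form [assuming z > 5]: now -log(z - 5) + ∫(-5/z) dz + ∫(5/(z + 1)) dz.
Step 3. Evaluate the standard form [assuming z > 0]: now -5*log(z) - log(z - 5) + ∫(5/(z + 1)) dz.
Step 4. Evaluate the standard form [assuming z > -1]: now -5*log(z) - log(z - 5) + 5*log(z + 1).
Answer: -5*log(z) - log(z - 5) + 5*log(z + 1).


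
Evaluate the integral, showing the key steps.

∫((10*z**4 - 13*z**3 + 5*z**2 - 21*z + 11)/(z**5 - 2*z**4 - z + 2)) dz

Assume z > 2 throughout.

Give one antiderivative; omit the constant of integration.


Step 1. Decompose ∫((10*z**4 - 13*z**3 + 5*z**2 - 21*z + 11)/(z**5 - 2*z**4 - z + 2)) dz by partial fractions, (10*z**4 - 13*z**3 + 5*z**2 - 21*z + 11)/(z**5 - 2*z**4 - z + 2) = 4/(z**2 + 1) + 5/(z + 1) + 2/(z - 1) + 3/(z - 2): now ∫(3/(z - 2)) dz + ∫(2/(z - 1)) dz + ∫(5/(z + 1)) dz + ∫(4/(z**2 + 1)) dz.
Step 2. Evaluate the standard form [assuming z > -1]: now 5*log(z + 1) + ∫(3/(z - 2)) dz + ∫(2/(z - 1)) dz + ∫(4/(z**2 + 1)) dz.
Step 3. Evaluate the standard form [assuming z > 1]: now 2*log(z - 1) + 5*log(z + 1) + ∫(3/(z - 2)) dz + ∫(4/(z**2 + 1)) dz.
Step 4. Evaluate the standard form [assuming z > 2]: now 3*log(z - 2) + 2*log(z - 1) + 5*log(z + 1) + ∫(4/(z**2 + 1)) dz.
Step 5. Evaluate the standard form: now 3*log(z - 2) + 2*log(z - 1) + 5*log(z + 1) + 4*atan(z).
Answer: 3*log(z - 2) + 2*log(z - 1) + 5*log(z + 1) + 4*atan(z).


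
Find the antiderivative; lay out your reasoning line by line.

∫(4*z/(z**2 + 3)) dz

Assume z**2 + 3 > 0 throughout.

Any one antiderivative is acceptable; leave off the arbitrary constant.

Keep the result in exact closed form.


Step 1. Substitute u = z**2 + 3, turning ∫(4*z/(z**2 + 3)) dz into ∫(2/u) du: now ∫(2/u) du.
Step 2. Evaluate the standard form [assuming u > 0]: now 2*log(u).
Step 3. Substitute back u = z**2 + 3: now 2*log(z**2 + 3).
Answer: 2*log(z**2 + 3).


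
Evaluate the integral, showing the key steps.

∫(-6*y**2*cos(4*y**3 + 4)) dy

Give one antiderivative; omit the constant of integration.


Step 1. Substitute u = y**3 + 1, turning ∫(-6*y**2*cos(4*y**3 + 4)) dy into ∫(-2*cos(4*u)) du: now ∫(-2*cos(4*u)) du.
Step 2. Evaluate the standard form: now -sin(4*u)/2.
Step 3. Substitute back u = y**3 + 1: now -sin(4*y**3 + 4)/2.
Answer: -sin(4*y**3 + 4)/2.


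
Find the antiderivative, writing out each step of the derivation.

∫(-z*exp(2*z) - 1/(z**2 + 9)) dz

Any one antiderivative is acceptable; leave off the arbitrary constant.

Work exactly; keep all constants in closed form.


Step 1. Rewrite: now ∫(-z*exp(2*z)) dz + ∫(-1/(z**2 + 9)) dz.
Step 2. Integrate ∫(-z*exp(2*z)) dz by parts with u = z, dv = (-exp(2*z)) dz, so v = -exp(2*z)/2: now -z*exp(2*z)/2 + ∫(-1/(z**2 + 9)) dz + ∫(exp(2*z)/2) dz.
Step 3. Evaluate the standard form: now -z*exp(2*z)/2 + exp(2*z)/4 + ∫(-1/(z**2 + 9)) dz.
Step 4. Evaluate the standard form: now -z*exp(2*z)/2 + exp(2*z)/4 - atan(z/3)/3.
Answer: -z*exp(2*z)/2 + exp(2*z)/4 - atan(z/3)/3.


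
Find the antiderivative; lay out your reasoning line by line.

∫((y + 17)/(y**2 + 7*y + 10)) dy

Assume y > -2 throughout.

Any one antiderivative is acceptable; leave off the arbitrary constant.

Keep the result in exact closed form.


Step 1. Decompose ∫((y + 17)/(y**2 + 7*y + 10)) dy by partial fractions, (y + 17)/(y**2 + 7*y + 10) = -4/(y + 5) + 5/(y + 2): now ∫(5/(y + 2)) dy + ∫(-4/(y + 5)) dy.
Step 2. Evaluate the standard form [assuming y > -2]: now 5*log(y + 2) + ∫(-4/(y + 5)) dy.
Step 3. Evaluate the standard form [assuming y > -5]: now 5*log(y + 2) - 4*log(y + 5).
Answer: 5*log(y + 2) - 4*log(y + 5).


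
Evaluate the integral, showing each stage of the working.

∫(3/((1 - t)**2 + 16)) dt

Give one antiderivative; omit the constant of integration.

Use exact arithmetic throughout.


Step 1. Substitute u = 1 - t, turning ∫(3/((1 - t)**2 + 16)) dt into ∫(-3/(u**2 + 16)) du: now ∫(-3/(u**2 + 16)) du.
Step 2. Evaluate the standard form: now -3*atan(u/4)/4.
Step 3. Substitute back u = 1 - t: now 3*atan(t/4 - 1/4)/4.
Answer: 3*atan(t/4 - 1/4)/4.


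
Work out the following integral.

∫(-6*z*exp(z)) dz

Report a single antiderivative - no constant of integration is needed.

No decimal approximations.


Answer: -6*z*exp(z) + 6*exp(z).


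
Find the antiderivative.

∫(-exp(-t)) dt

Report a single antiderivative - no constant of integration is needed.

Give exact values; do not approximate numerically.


Answer: exp(-t).


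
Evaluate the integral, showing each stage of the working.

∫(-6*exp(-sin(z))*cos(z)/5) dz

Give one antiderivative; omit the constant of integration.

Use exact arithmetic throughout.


Step 1. Substitute u = sin(z), turning ∫(-6*exp(-sin(z))*cos(z)/5) dz into ∫(-6*exp(-u)/5) du: now ∫(-6*exp(-u)/5) du.
Step 2. Evaluate the standard form: now 6*exp(-u)/5.
Step 3. Substitute back u = sin(z): now 6*exp(-sin(z))/5.
Answer: 6*exp(-sin(z))/5.


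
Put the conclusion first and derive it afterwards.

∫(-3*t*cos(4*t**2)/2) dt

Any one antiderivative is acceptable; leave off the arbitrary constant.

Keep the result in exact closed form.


The answer is -3*sin(4*t**2)/16.
Step 1. Substitute u = t**2, turning ∫(-3*t*cos(4*t**2)/2) dt into ∫(-3*cos(4*u)/4) du: now ∫(-3*cos(4*u)/4) du.
Step 2. Evaluate the standard form: now -3*sin(4*u)/16.
Step 3. Substitute back u = t**2: now -3*sin(4*t**2)/16.
Answer: -3*sin(4*t**2)/16.


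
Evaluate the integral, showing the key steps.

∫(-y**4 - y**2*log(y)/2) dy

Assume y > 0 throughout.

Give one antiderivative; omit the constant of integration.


Step 1. Rewrite: now ∫(-y**4) dy + ∫(-y**2*log(y)/2) dy.
Step 2. Integrate ∫(-y**2*log(y)/2) dy by parts with u = log(y), dv = (-y**2/2) dy, so v = -y**3/6 [assuming y > 0]: now -y**3*log(y)/6 + ∫(y**2/6) dy + ∫(-y**4) dy.
Step 3. Evaluate the standard form: now -y**3*log(y)/6 + y**3/18 + ∫(-y**4) dy.
Step 4. Evaluate the standard form: now -y**5/5 - y**3*log(y)/6 + y**3/18.
Answer: -y**5/5 - y**3*log(y)/6 + y**3/18.


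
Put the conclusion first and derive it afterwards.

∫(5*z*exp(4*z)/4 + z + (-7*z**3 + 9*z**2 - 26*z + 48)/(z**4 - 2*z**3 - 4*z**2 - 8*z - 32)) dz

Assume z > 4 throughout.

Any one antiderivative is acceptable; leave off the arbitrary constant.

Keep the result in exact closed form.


The answer is z**2/2 + 5*z*exp(4*z)/16 - 5*exp(4*z)/64 - 3*log(z - 4) - 4*log(z + 2) - atan(z/2)/2.
Step 1. Rewrite: now ∫(z) dz + ∫(5*z*exp(4*z)/4) dz + ∫((-7*z**3 + 9*z**2 - 26*z + 48)/(z**4 - 2*z**3 - 4*z**2 - 8*z - 32)) dz.
Step 2. Integrate ∫(5*z*exp(4*z)/4) dz by parts with u = z, dv = (5*exp(4*z)/4) dz, so v = 5*exp(4*z)/16: now 5*z*exp(4*z)/16 + ∫(z) dz + ∫((-7*z**3 + 9*z**2 - 26*z + 48)/(z**4 - 2*z**3 - 4*z**2 - 8*z - 32)) dz + ∫(-5*exp(4*z)/16) dz.
Step 3. Evaluate the standard form: now 5*z*exp(4*z)/16 - 5*exp(4*z)/64 + ∫(z) dz + ∫((-7*z**3 + 9*z**2 - 26*z + 48)/(z**4 - 2*z**3 - 4*z**2 - 8*z - 32)) dz.
Step 4. Evaluate the standard form: now z**2/2 + 5*z*exp(4*z)/16 - 5*exp(4*z)/64 + ∫((-7*z**3 + 9*z**2 - 26*z + 48)/(z**4 - 2*z**3 - 4*z**2 - 8*z - 32)) dz.
Step 5. Decompose ∫((-7*z**3 + 9*z**2 - 26*z + 48)/(z**4 - 2*z**3 - 4*z**2 - 8*z - 32)) dz by partial fractions, (-7*z**3 + 9*z**2 - 26*z + 48)/(z**4 - 2*z**3 - 4*z**2 - 8*z - 32) = -1/(z**2 + 4) - 4/(z + 2) - 3/(z - 4): now z**2/2 + 5*z*exp(4*z)/16 - 5*exp(4*z)/64 + ∫(-3/(z - 4)) dz + ∫(-4/(z + 2)) dz + ∫(-1/(z**2 + 4)) dz.
Step 6. Evaluate the standard form [assuming z > 4]: now z**2/2 + 5*z*exp(4*z)/16 - 5*exp(4*z)/64 - 3*log(z - 4) + ∫(-4/(z + 2)) dz + ∫(-1/(z**2 + 4)) dz.
Step 7. Evaluate the standard form [assuming z > -2]: now z**2/2 + 5*z*exp(4*z)/16 - 5*exp(4*z)/64 - 3*log(z - 4) - 4*log(z + 2) + ∫(-1/(z**2 + 4)) dz.
Step 8. Evaluate the standard form: now z**2/2 + 5*z*exp(4*z)/16 - 5*exp(4*z)/64 - 3*log(z - 4) - 4*log(z + 2) - atan(z/2)/2.
Answer: z**2/2 + 5*z*exp(4*z)/16 - 5*exp(4*z)/64 - 3*log(z - 4) - 4*log(z + 2) - atan(z/2)/2.


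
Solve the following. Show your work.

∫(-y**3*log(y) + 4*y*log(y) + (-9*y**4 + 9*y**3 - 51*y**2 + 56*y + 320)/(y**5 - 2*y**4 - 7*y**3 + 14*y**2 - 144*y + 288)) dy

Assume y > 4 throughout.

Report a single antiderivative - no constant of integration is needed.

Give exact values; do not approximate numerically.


Step 1. Rewrite: now ∫(4*y*log(y)) dy + ∫(-y**3*log(y)) dy + ∫((-9*y**4 + 9*y**3 - 51*y**2 + 56*y + 320)/(y**5 - 2*y**4 - 7*y**3 + 14*y**2 - 144*y + 288)) dy.
Step 2. Decompose ∫((-9*y**4 + 9*y**3 - 51*y**2 + 56*y + 320)/(y**5 - 2*y**4 - 7*y**3 + 14*y**2 - 144*y + 288)) dy by partial fractions, (-9*y**4 + 9*y**3 - 51*y**2 + 56*y + 320)/(y**5 - 2*y**4 - 7*y**3 + 14*y**2 - 144*y + 288) = 1/(y**2 + 9) - 3/(y + 4) - 1/(y - 2) - 5/(y - 4): now ∫(4*y*log(y)) dy + ∫(-y**3*log(y)) dy + ∫(-5/(y - 4)) dy + ∫(-1/(y - 2)) dy + ∫(-3/(y + 4)) dy + ∫(1/(y**2 + 9)) dy.
Step 3. Evaluate the standard form [assuming y > 2]: now -log(y - 2) + ∫(4*y*log(y)) dy + ∫(-y**3*log(y)) dy + ∫(-5/(y - 4)) dy + ∫(-3/(y + 4)) dy + ∫(1/(y**2 + 9)) dy.
Step 4. Evaluate the standard form [assuming y > 4]: now -5*log(y - 4) - log(y - 2) + ∫(4*y*log(y)) dy + ∫(-y**3*log(y)) dy + ∫(-3/(y + 4)) dy + ∫(1/(y**2 + 9)) dy.
Step 5. Evaluate the standard form [assuming y > -4]: now -5*log(y - 4) - log(y - 2) - 3*log(y + 4) + ∫(4*y*log(y)) dy + ∫(-y**3*log(y)) dy + ∫(1/(y**2 + 9)) dy.
Step 6. Evaluate the standard form: now -5*log(y - 4) - log(y - 2) - 3*log(y + 4) + atan(y/3)/3 + ∫(4*y*log(y)) dy + ∫(-y**3*log(y)) dy.
Step 7. Integrate ∫(-y**3*log(y)) dy by parts with u = log(y), dv = (-y**3) dy, so v = -y**4/4 [assuming y > 0]: now -y**4*log(y)/4 - 5*log(y - 4) - log(y - 2) - 3*log(y + 4) + atan(y/3)/3 + ∫(y**3/4) dy + ∫(4*y*log(y)) dy.
Step 8. Evaluate the standard form: now -y**4*log(y)/4 + y**4/16 - 5*log(y - 4) - log(y - 2) - 3*log(y + 4) + atan(y/3)/3 + ∫(4*y*log(y)) dy.
Step 9. Integrate ∫(4*y*log(y)) dy by parts with u = log(y), dv = (4*y) dy, so v = 2*y**2 [assuming y > 0]: now -y**4*log(y)/4 + y**4/16 + 2*y**2*log(y) - 5*log(y - 4) - log(y - 2) - 3*log(y + 4) + atan(y/3)/3 + ∫(-2*y) dy.
Step 10. Evaluate the standard form: now -y**4*log(y)/4 + y**4/16 + 2*y**2*log(y) - y**2 - 5*log(y - 4) - log(y - 2) - 3*log(y + 4) + atan(y/3)/3.
Answer: -y**4*log(y)/4 + y**4/16 + 2*y**2*log(y) - y**2 - 5*log(y - 4) - log(y - 2) - 3*log(y + 4) + atan(y/3)/3.


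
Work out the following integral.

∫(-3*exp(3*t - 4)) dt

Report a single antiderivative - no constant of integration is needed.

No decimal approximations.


Answer: -exp(3*t - 4).


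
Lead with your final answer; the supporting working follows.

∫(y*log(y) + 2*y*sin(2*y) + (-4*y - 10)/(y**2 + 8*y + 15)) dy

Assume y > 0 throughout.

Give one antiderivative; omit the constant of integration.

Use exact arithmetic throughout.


The answer is y**2*log(y)/2 - y**2/4 - y*cos(2*y) + log(y + 3) - 5*log(y + 5) + sin(2*y)/2.
Step 1. Rewrite: now ∫(y*log(y)) dy + ∫(2*y*sin(2*y)) dy + ∫((-4*y - 10)/(y**2 + 8*y + 15)) dy.
Step 2. Integrate ∫(y*log(y)) dy by parts with u = log(y), dv = (y) dy, so v = y**2/2 [assuming y > 0]: now y**2*log(y)/2 + ∫(-y/2) dy + ∫(2*y*sin(2*y)) dy + ∫((-4*y - 10)/(y**2 + 8*y + 15)) dy.
Step 3. Evaluate the standard form: now y**2*log(y)/2 - y**2/4 + ∫(2*y*sin(2*y)) dy + ∫((-4*y - 10)/(y**2 + 8*y + 15)) dy.
Step 4. Integrate ∫(2*y*sin(2*y)) dy by parts with u = y, dv = (2*sin(2*y)) dy, so v = -cos(2*y): now y**2*log(y)/2 - y**2/4 - y*cos(2*y) + ∫((-4*y - 10)/(y**2 + 8*y + 15)) dy + ∫(cos(2*y)) dy.
Step 5. Evaluate the standard form: now y**2*log(y)/2 - y**2/4 - y*cos(2*y) + sin(2*y)/2 + ∫((-4*y - 10)/(y**2 + 8*y + 15)) dy.
Step 6. Decompose ∫((-4*y - 10)/(y**2 + 8*y + 15)) dy by partial fractions, (-4*y - 10)/(y**2 + 8*y + 15) = -5/(y + 5) + 1/(y + 3): now y**2*log(y)/2 - y**2/4 - y*cos(2*y) + sin(2*y)/2 + ∫(1/(y + 3)) dy + ∫(-5/(y + 5)) dy.
Step 7. Evaluate the standard form [assuming y > -3]: now y**2*log(y)/2 - y**2/4 - y*cos(2*y) + log(y + 3) + sin(2*y)/2 + ∫(-5/(y + 5)) dy.
Step 8. Evaluate the standard form [assuming y > -5]: now y**2*log(y)/2 - y**2/4 - y*cos(2*y) + log(y + 3) - 5*log(y + 5) + sin(2*y)/2.
Answer: y**2*log(y)/2 - y**2/4 - y*cos(2*y) + log(y + 3) - 5*log(y + 5) + sin(2*y)/2.


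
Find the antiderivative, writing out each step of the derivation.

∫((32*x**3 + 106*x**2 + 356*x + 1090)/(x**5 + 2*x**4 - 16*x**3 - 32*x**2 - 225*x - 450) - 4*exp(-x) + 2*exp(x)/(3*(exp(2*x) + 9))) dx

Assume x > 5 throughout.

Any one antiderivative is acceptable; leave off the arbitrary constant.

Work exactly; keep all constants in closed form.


Step 1. Rewrite: now ∫(2*exp(x)/(3*(exp(2*x) + 9))) dx + ∫((32*x**3 + 106*x**2 + 356*x + 1090)/(x**5 + 2*x**4 - 16*x**3 - 32*x**2 - 225*x - 450)) dx + ∫(-4*exp(-x)) dx.
Step 2. Decompose ∫((32*x**3 + 106*x**2 + 356*x + 1090)/(x**5 + 2*x**4 - 16*x**3 - 32*x**2 - 225*x - 450)) dx by partial fractions, (32*x**3 + 106*x**2 + 356*x + 1090)/(x**5 + 2*x**4 - 16*x**3 - 32*x**2 - 225*x - 450) = -2/(x**2 + 9) - 2/(x + 5) - 2/(x + 2) + 4/(x - 5): now ∫(2*exp(x)/(3*(exp(2*x) + 9))) dx + ∫(4/(x - 5)) dx + ∫(-2/(x + 2)) dx + ∫(-2/(x + 5)) dx + ∫(-2/(x**2 + 9)) dx + ∫(-4*exp(-x)) dx.
Step 3. Evaluate the standard form [assuming x > -2]: now -2*log(x + 2) + ∫(2*exp(x)/(3*(exp(2*x) + 9))) dx + ∫(4/(x - 5)) dx + ∫(-2/(x + 5)) dx + ∫(-2/(x**2 + 9)) dx + ∫(-4*exp(-x)) dx.
Step 4. Evaluate the standard form [assuming x > 5]: now 4*log(x - 5) - 2*log(x + 2) + ∫(2*exp(x)/(3*(exp(2*x) + 9))) dx + ∫(-2/(x + 5)) dx + ∫(-2/(x**2 + 9)) dx + ∫(-4*exp(-x)) dx.
Step 5. Evaluate the standard form [assuming x > -5]: now 4*log(x - 5) - 2*log(x + 2) - 2*log(x + 5) + ∫(2*exp(x)/(3*(exp(2*x) + 9))) dx + ∫(-2/(x**2 + 9)) dx + ∫(-4*exp(-x)) dx.
Step 6. Evaluate the standard form: now 4*log(x - 5) - 2*log(x + 2) - 2*log(x + 5) - 2*atan(x/3)/3 + ∫(2*exp(x)/(3*(exp(2*x) + 9))) dx + ∫(-4*exp(-x)) dx.
Step 7. Evaluate the standard form: now 4*log(x - 5) - 2*log(x + 2) - 2*log(x + 5) - 2*atan(x/3)/3 + ∫(2*exp(x)/(3*(exp(2*x) + 9))) dx + 4*exp(-x).
Step 8. Substitute u = exp(x), turning ∫(2*exp(x)/(3*(exp(2*x) + 9))) dx into ∫(2/(3*(u**2 + 9))) du: now 4*log(x - 5) - 2*log(x + 2) - 2*log(x + 5) - 2*atan(x/3)/3 + ∫(2/(3*(u**2 + 9))) du + 4*exp(-x).
Step 9. Evaluate the standard form: now 4*log(x - 5) - 2*log(x + 2) - 2*log(x + 5) + 2*atan(u/3)/9 - 2*atan(x/3)/3 + 4*exp(-x).
Step 10. Substitute back u = exp(x): now 4*log(x - 5) - 2*log(x + 2) - 2*log(x + 5) - 2*atan(x/3)/3 + 2*atan(exp(x)/3)/9 + 4*exp(-x).
Answer: 4*log(x - 5) - 2*log(x + 2) - 2*log(x + 5) - 2*atan(x/3)/3 + 2*atan(exp(x)/3)/9 + 4*exp(-x).


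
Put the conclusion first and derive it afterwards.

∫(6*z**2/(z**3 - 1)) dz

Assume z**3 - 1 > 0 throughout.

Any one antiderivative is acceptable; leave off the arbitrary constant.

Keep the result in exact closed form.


The answer is 2*log(z**3 - 1).
Step 1. Substitute u = z**3 - 1, turning ∫(6*z**2/(z**3 - 1)) dz into ∫(2/u) du: now ∫(2/u) du.
Step 2. Evaluate the standard form [assuming u > 0]: now 2*log(u).
Step 3. Substitute back u = z**3 - 1: now 2*log(z**3 - 1).
Answer: 2*log(z**3 - 1).


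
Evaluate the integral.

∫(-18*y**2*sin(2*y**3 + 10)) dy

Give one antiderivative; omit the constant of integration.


Answer: 3*cos(2*y**3 + 10).


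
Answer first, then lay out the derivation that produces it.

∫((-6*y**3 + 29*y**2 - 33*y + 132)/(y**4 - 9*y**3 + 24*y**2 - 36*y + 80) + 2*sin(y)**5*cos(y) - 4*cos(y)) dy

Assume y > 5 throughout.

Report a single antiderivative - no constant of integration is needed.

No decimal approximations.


The answer is -2*log(y - 5) - 4*log(y - 4) + sin(y)**6/3 - 4*sin(y) + atan(y/2)/2.
Step 1. Rewrite: now ∫((-6*y**3 + 29*y**2 - 33*y + 132)/(y**4 - 9*y**3 + 24*y**2 - 36*y + 80)) dy + ∫(2*sin(y)**5*cos(y)) dy + ∫(-4*cos(y)) dy.
Step 2. Substitute u = sin(y), turning ∫(2*sin(y)**5*cos(y)) dy into ∫(2*u**5) du: now ∫(2*u**5) du + ∫((-6*y**3 + 29*y**2 - 33*y + 132)/(y**4 - 9*y**3 + 24*y**2 - 36*y + 80)) dy + ∫(-4*cos(y)) dy.
Step 3. Evaluate the standard form: now u**6/3 + ∫((-6*y**3 + 29*y**2 - 33*y + 132)/(y**4 - 9*y**3 + 24*y**2 - 36*y + 80)) dy + ∫(-4*cos(y)) dy.
Step 4. Substitute back u = sin(y): now sin(y)**6/3 + ∫((-6*y**3 + 29*y**2 - 33*y + 132)/(y**4 - 9*y**3 + 24*y**2 - 36*y + 80)) dy + ∫(-4*cos(y)) dy.
Step 5. Evaluate the standard form: now sin(y)**6/3 - 4*sin(y) + ∫((-6*y**3 + 29*y**2 - 33*y + 132)/(y**4 - 9*y**3 + 24*y**2 - 36*y + 80)) dy.
Step 6. Decompose ∫((-6*y**3 + 29*y**2 - 33*y + 132)/(y**4 - 9*y**3 + 24*y**2 - 36*y + 80)) dy by partial fractions, (-6*y**3 + 29*y**2 - 33*y + 132)/(y**4 - 9*y**3 + 24*y**2 - 36*y + 80) = 1/(y**2 + 4) - 4/(y - 4) - 2/(y - 5): now sin(y)**6/3 - 4*sin(y) + ∫(-2/(y - 5)) dy + ∫(-4/(y - 4)) dy + ∫(1/(y**2 + 4)) dy.
Step 7. Evaluate the standard form [assuming y > 5]: now -2*log(y - 5) + sin(y)**6/3 - 4*sin(y) + ∫(-4/(y - 4)) dy + ∫(1/(y**2 + 4)) dy.
Step 8. Evaluate the standard form [assuming y > 4]: now -2*log(y - 5) - 4*log(y - 4) + sin(y)**6/3 - 4*sin(y) + ∫(1/(y**2 + 4)) dy.
Step 9. Evaluate the standard form: now -2*log(y - 5) - 4*log(y - 4) + sin(y)**6/3 - 4*sin(y) + atan(y/2)/2.
Answer: -2*log(y - 5) - 4*log(y - 4) + sin(y)**6/3 - 4*sin(y) + atan(y/2)/2.


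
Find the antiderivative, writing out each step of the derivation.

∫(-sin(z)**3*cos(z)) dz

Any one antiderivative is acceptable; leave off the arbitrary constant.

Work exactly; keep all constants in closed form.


Step 1. Substitute u = sin(z), turning ∫(-sin(z)**3*cos(z)) dz into ∫(-u**3) du: now ∫(-u**3) du.
Step 2. Evaluate the standard form: now -u**4/4.
Step 3. Substitute back u = sin(z): now -sin(z)**4/4.
Answer: -sin(z)**4/4.


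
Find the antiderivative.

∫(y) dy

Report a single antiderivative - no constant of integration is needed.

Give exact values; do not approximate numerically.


Answer: y**2/2.


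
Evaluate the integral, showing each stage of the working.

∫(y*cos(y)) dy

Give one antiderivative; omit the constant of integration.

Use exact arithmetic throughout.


Step 1. Integrate ∫(y*cos(y)) dy by parts with u = y, dv = (cos(y)) dy, so v = sin(y): now y*sin(y) + ∫(-sin(y)) dy.
Step 2. Evaluate the standard form: now y*sin(y) + cos(y).
Answer: y*sin(y) + cos(y).


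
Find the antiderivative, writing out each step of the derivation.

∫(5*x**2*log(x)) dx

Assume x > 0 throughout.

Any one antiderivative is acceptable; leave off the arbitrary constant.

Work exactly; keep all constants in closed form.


Step 1. Integrate ∫(5*x**2*log(x)) dx by parts with u = log(x), dv = (5*x**2) dx, so v = 5*x**3/3 [assuming x > 0]: now 5*x**3*log(x)/3 + ∫(-5*x**2/3) dx.
Step 2. Evaluate the standard form: now 5*x**3*log(x)/3 - 5*x**3/9.
Answer: 5*x**3*log(x)/3 - 5*x**3/9.


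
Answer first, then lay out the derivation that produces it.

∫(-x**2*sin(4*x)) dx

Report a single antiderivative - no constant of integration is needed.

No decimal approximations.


The answer is x**2*cos(4*x)/4 - x*sin(4*x)/8 - cos(4*x)/32.
Step 1. Integrate ∫(-x**2*sin(4*x)) dx by parts with u = x**2, dv = (-sin(4*x)) dx, so v = cos(4*x)/4: now x**2*cos(4*x)/4 + ∫(-x*cos(4*x)/2) dx.
Step 2. Integrate ∫(-x*cos(4*x)/2) dx by parts with u = x, dv = (-cos(4*x)/2) dx, so v = -sin(4*x)/8: now x**2*cos(4*x)/4 - x*sin(4*x)/8 + ∫(sin(4*x)/8) dx.
Step 3. Evaluate the standard form: now x**2*cos(4*x)/4 - x*sin(4*x)/8 - cos(4*x)/32.
Answer: x**2*cos(4*x)/4 - x*sin(4*x)/8 - cos(4*x)/32.


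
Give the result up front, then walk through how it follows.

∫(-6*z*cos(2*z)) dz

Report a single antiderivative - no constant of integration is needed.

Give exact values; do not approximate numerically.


The answer is -3*z*sin(2*z) - 3*cos(2*z)/2.
Step 1. Integrate ∫(-6*z*cos(2*z)) dz by parts with u = z, dv = (-6*cos(2*z)) dz, so v = -3*sin(2*z): now -3*z*sin(2*z) + ∫(3*sin(2*z)) dz.
Step 2. Evaluate the standard form: now -3*z*sin(2*z) - 3*cos(2*z)/2.
Answer: -3*z*sin(2*z) - 3*cos(2*z)/2.


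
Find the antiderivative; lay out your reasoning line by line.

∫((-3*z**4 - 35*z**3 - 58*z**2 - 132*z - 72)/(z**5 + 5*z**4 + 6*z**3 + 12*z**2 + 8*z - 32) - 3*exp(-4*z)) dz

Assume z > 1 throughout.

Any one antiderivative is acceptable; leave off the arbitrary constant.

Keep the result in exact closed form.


Step 1. Rewrite: now ∫((-3*z**4 - 35*z**3 - 58*z**2 - 132*z - 72)/(z**5 + 5*z**4 + 6*z**3 + 12*z**2 + 8*z - 32)) dz + ∫(-3*exp(-4*z)) dz.
Step 2. Evaluate the standard form: now ∫((-3*z**4 - 35*z**3 - 58*z**2 - 132*z - 72)/(z**5 + 5*z**4 + 6*z**3 + 12*z**2 + 8*z - 32)) dz + 3*exp(-4*z)/4.
Step 3. Decompose ∫((-3*z**4 - 35*z**3 - 58*z**2 - 132*z - 72)/(z**5 + 5*z**4 + 6*z**3 + 12*z**2 + 8*z - 32)) dz by partial fractions, (-3*z**4 - 35*z**3 - 58*z**2 - 132*z - 72)/(z**5 + 5*z**4 + 6*z**3 + 12*z**2 + 8*z - 32) = -4/(z**2 + 4) + 5/(z + 4) - 4/(z + 2) - 4/(z - 1): now ∫(-4/(z - 1)) dz + ∫(-4/(z + 2)) dz + ∫(5/(z + 4)) dz + ∫(-4/(z**2 + 4)) dz + 3*exp(-4*z)/4.
Step 4. Evaluate the standard form [assuming z > 1]: now -4*log(z - 1) + ∫(-4/(z + 2)) dz + ∫(5/(z + 4)) dz + ∫(-4/(z**2 + 4)) dz + 3*exp(-4*z)/4.
Step 5. Evaluate the standard form [assuming z > -2]: now -4*log(z - 1) - 4*log(z + 2) + ∫(5/(z + 4)) dz + ∫(-4/(z**2 + 4)) dz + 3*exp(-4*z)/4.
Step 6. Evaluate the standard form [assuming z > -4]: now -4*log(z - 1) - 4*log(z + 2) + 5*log(z + 4) + ∫(-4/(z**2 + 4)) dz + 3*exp(-4*z)/4.
Step 7. Evaluate the standard form: now -4*log(z - 1) - 4*log(z + 2) + 5*log(z + 4) - 2*atan(z/2) + 3*exp(-4*z)/4.
Answer: -4*log(z - 1) - 4*log(z + 2) + 5*log(z + 4) - 2*atan(z/2) + 3*exp(-4*z)/4.


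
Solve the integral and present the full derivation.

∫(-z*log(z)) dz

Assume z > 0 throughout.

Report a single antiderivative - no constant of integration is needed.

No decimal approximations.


Step 1. Integrate ∫(-z*log(z)) dz by parts with u = log(z), dv = (-z) dz, so v = -z**2/2 [assuming z > 0]: now -z**2*log(z)/2 + ∫(z/2) dz.
Step 2. Evaluate the standard form: now -z**2*log(z)/2 + z**2/4.
Answer: -z**2*log(z)/2 + z**2/4.


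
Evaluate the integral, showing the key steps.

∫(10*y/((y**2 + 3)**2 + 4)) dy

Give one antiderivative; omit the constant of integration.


Step 1. Substitute u = y**2 + 3, turning ∫(10*y/((y**2 + 3)**2 + 4)) dy into ∫(5/(u**2 + 4)) du: now ∫(5/(u**2 + 4)) du.
Step 2. Evaluate the standard form: now 5*atan(u/2)/2.
Step 3. Substitute back u = y**2 + 3: now 5*atan(y**2/2 + 3/2)/2.
Answer: 5*atan(y**2/2 + 3/2)/2.


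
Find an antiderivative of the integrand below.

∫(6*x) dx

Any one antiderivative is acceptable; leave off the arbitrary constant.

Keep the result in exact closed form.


Answer: 3*x**2.


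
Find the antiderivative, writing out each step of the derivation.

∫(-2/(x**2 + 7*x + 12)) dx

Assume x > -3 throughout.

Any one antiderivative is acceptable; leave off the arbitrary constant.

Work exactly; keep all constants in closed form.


Step 1. Decompose ∫(-2/(x**2 + 7*x + 12)) dx by partial fractions, -2/(x**2 + 7*x + 12) = 2/(x + 4) - 2/(x + 3): now ∫(-2/(x + 3)) dx + ∫(2/(x + 4)) dx.
Step 2. Evaluate the standard form [assuming x > -3]: now -2*log(x + 3) + ∫(2/(x + 4)) dx.
Step 3. Evaluate the standard form [assuming x > -4]: now -2*log(x + 3) + 2*log(x + 4).
Answer: -2*log(x + 3) + 2*log(x + 4).


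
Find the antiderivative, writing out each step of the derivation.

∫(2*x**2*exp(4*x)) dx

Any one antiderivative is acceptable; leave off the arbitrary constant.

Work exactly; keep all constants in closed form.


Step 1. Integrate ∫(2*x**2*exp(4*x)) dx by parts with u = x**2, dv = (2*exp(4*x)) dx, so v = exp(4*x)/2: now x**2*exp(4*x)/2 + ∫(-x*exp(4*x)) dx.
Step 2. Integrate ∫(-x*exp(4*x)) dx by parts with u = x, dv = (-exp(4*x)) dx, so v = -exp(4*x)/4: now x**2*exp(4*x)/2 - x*exp(4*x)/4 + ∫(exp(4*x)/4) dx.
Step 3. Evaluate the standard form: now x**2*exp(4*x)/2 - x*exp(4*x)/4 + exp(4*x)/16.
Answer: x**2*exp(4*x)/2 - x*exp(4*x)/4 + exp(4*x)/16.


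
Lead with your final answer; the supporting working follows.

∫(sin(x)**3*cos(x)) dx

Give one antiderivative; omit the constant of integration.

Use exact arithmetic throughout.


The answer is sin(x)**4/4.
Step 1. Substitute u = sin(x), turning ∫(sin(x)**3*cos(x)) dx into ∫(u**3) du: now ∫(u**3) du.
Step 2. Evaluate the standard form: now u**4/4.
Step 3. Substitute back u = sin(x): now sin(x)**4/4.
Answer: sin(x)**4/4.


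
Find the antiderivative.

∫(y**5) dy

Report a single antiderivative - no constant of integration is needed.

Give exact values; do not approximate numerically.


Answer: y**6/6.


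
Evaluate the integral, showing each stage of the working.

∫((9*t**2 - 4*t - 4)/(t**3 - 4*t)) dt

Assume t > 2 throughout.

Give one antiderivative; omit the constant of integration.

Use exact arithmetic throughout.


Step 1. Decompose ∫((9*t**2 - 4*t - 4)/(t**3 - 4*t)) dt by partial fractions, (9*t**2 - 4*t - 4)/(t**3 - 4*t) = 5/(t + 2) + 3/(t - 2) + 1/t: now ∫(1/t) dt + ∫(3/(t - 2)) dt + ∫(5/(t + 2)) dt.
Step 2. Evaluate the standard form [assuming t > -2]: now 5*log(t + 2) + ∫(1/t) dt + ∫(3/(t - 2)) dt.
Step 3. Evaluate the standard form [assuming t > 2]: now 3*log(t - 2) + 5*log(t + 2) + ∫(1/t) dt.
Step 4. Evaluate the standard form [assuming t > 0]: now log(t) + 3*log(t - 2) + 5*log(t + 2).
Answer: log(t) + 3*log(t - 2) + 5*log(t + 2).


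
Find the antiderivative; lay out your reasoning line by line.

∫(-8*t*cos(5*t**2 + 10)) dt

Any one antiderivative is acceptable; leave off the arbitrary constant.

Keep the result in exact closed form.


Step 1. Substitute u = t**2 + 2, turning ∫(-8*t*cos(5*t**2 + 10)) dt into ∫(-4*cos(5*u)) du: now ∫(-4*cos(5*u)) du.
Step 2. Evaluate the standard form: now -4*sin(5*u)/5.
Step 3. Substitute back u = t**2 + 2: now -4*sin(5*t**2 + 10)/5.
Answer: -4*sin(5*t**2 + 10)/5.


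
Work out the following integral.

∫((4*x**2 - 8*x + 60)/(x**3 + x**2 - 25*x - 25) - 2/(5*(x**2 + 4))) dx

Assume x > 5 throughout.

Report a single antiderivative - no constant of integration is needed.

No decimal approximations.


Answer: 2*log(x - 5) - 3*log(x + 1) + 5*log(x + 5) - atan(x/2)/5.


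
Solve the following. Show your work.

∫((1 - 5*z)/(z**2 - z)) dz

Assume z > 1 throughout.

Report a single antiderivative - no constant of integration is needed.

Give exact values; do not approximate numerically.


Step 1. Decompose ∫((1 - 5*z)/(z**2 - z)) dz by partial fractions, (1 - 5*z)/(z**2 - z) = -4/(z - 1) - 1/z: now ∫(-1/z) dz + ∫(-4/(z - 1)) dz.
Step 2. Evaluate the standard form [assuming z > 1]: now -4*log(z - 1) + ∫(-1/z) dz.
Step 3. Evaluate the standard form [assuming z > 0]: now -log(z) - 4*log(z - 1).
Answer: -log(z) - 4*log(z - 1).


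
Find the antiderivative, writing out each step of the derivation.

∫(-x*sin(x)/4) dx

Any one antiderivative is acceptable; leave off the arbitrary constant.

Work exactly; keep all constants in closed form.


Step 1. Integrate ∫(-x*sin(x)/4) dx by parts with u = x, dv = (-sin(x)/4) dx, so v = cos(x)/4: now x*cos(x)/4 + ∫(-cos(x)/4) dx.
Step 2. Evaluate the standard form: now x*cos(x)/4 - sin(x)/4.
Answer: x*cos(x)/4 - sin(x)/4.


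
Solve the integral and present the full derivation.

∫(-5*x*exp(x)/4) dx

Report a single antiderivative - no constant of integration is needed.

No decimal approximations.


Step 1. Integrate ∫(-5*x*exp(x)/4) dx by parts with u = x, dv = (-5*exp(x)/4) dx, so v = -5*exp(x)/4: now -5*x*exp(x)/4 + ∫(5*exp(x)/4) dx.
Step 2. Evaluate the standard form: now -5*x*exp(x)/4 + 5*exp(x)/4.
Answer: -5*x*exp(x)/4 + 5*exp(x)/4.


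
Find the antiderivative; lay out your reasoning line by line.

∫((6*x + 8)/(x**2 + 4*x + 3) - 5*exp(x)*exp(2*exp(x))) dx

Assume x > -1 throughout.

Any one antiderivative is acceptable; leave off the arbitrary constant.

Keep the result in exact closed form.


Step 1. Rewrite: now ∫((6*x + 8)/(x**2 + 4*x + 3)) dx + ∫(-5*exp(x)*exp(2*exp(x))) dx.
Step 2. Decompose ∫((6*x + 8)/(x**2 + 4*x + 3)) dx by partial fractions, (6*x + 8)/(x**2 + 4*x + 3) = 5/(x + 3) + 1/(x + 1): now ∫(-5*exp(x)*exp(2*exp(x))) dx + ∫(1/(x + 1)) dx + ∫(5/(x + 3)) dx.
Step 3. Evaluate the standard form [assuming x > -3]: now 5*log(x + 3) + ∫(-5*exp(x)*exp(2*exp(x))) dx + ∫(1/(x + 1)) dx.
Step 4. Evaluate the standard form [assuming x > -1]: now log(x + 1) + 5*log(x + 3) + ∫(-5*exp(x)*exp(2*exp(x))) dx.
Step 5. Substitute u = exp(x), turning ∫(-5*exp(x)*exp(2*exp(x))) dx into ∫(-5*exp(2*u)) du: now log(x + 1) + 5*log(x + 3) + ∫(-5*exp(2*u)) du.
Step 6. Evaluate the standard form: now -5*exp(2*u)/2 + log(x + 1) + 5*log(x + 3).
Step 7. Substitute back u = exp(x): now -5*exp(2*exp(x))/2 + log(x + 1) + 5*log(x + 3).
Answer: -5*exp(2*exp(x))/2 + log(x + 1) + 5*log(x + 3).


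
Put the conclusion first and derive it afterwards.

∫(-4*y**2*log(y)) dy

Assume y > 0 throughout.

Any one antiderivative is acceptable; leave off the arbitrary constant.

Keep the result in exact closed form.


The answer is -4*y**3*log(y)/3 + 4*y**3/9.
Step 1. Integrate ∫(-4*y**2*log(y)) dy by parts with u = log(y), dv = (-4*y**2) dy, so v = -4*y**3/3 [assuming y > 0]: now -4*y**3*log(y)/3 + ∫(4*y**2/3) dy.
Step 2. Evaluate the standard form: now -4*y**3*log(y)/3 + 4*y**3/9.
Answer: -4*y**3*log(y)/3 + 4*y**3/9.


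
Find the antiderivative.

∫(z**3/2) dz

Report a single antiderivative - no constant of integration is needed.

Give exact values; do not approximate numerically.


Answer: z**4/8.


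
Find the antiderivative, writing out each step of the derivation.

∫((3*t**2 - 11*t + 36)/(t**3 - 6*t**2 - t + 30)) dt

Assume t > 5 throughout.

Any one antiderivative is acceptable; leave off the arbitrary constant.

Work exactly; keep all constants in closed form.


Step 1. Decompose ∫((3*t**2 - 11*t + 36)/(t**3 - 6*t**2 - t + 30)) dt by partial fractions, (3*t**2 - 11*t + 36)/(t**3 - 6*t**2 - t + 30) = 2/(t + 2) - 3/(t - 3) + 4/(t - 5): now ∫(4/(t - 5)) dt + ∫(-3/(t - 3)) dt + ∫(2/(t + 2)) dt.
Step 2. Evaluate the standard form [assuming t > -2]: now 2*log(t + 2) + ∫(4/(t - 5)) dt + ∫(-3/(t - 3)) dt.
Step 3. Evaluate the standard form [assuming t > 5]: now 4*log(t - 5) + 2*log(t + 2) + ∫(-3/(t - 3)) dt.
Step 4. Evaluate the standard form [assuming t > 3]: now 4*log(t - 5) - 3*log(t - 3) + 2*log(t + 2).
Answer: 4*log(t - 5) - 3*log(t - 3) + 2*log(t + 2).


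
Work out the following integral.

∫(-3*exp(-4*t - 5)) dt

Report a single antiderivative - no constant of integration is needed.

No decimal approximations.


Answer: 3*exp(-4*t - 5)/4.


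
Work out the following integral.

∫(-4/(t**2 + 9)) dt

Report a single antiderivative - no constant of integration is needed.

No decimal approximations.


Answer: -4*atan(t/3)/3.


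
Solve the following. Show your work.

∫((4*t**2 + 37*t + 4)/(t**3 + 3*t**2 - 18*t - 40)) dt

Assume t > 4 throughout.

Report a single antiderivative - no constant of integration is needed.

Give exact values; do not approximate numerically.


Step 1. Decompose ∫((4*t**2 + 37*t + 4)/(t**3 + 3*t**2 - 18*t - 40)) dt by partial fractions, (4*t**2 + 37*t + 4)/(t**3 + 3*t**2 - 18*t - 40) = -3/(t + 5) + 3/(t + 2) + 4/(t - 4): now ∫(4/(t - 4)) dt + ∫(3/(t + 2)) dt + ∫(-3/(t + 5)) dt.
Step 2. Evaluate the standard form [assuming t > -2]: now 3*log(t + 2) + ∫(4/(t - 4)) dt + ∫(-3/(t + 5)) dt.
Step 3. Evaluate the standard form [assuming t > -5]: now 3*log(t + 2) - 3*log(t + 5) + ∫(4/(t - 4)) dt.
Step 4. Evaluate the standard form [assuming t > 4]: now 4*log(t - 4) + 3*log(t + 2) - 3*log(t + 5).
Answer: 4*log(t - 4) + 3*log(t + 2) - 3*log(t + 5).


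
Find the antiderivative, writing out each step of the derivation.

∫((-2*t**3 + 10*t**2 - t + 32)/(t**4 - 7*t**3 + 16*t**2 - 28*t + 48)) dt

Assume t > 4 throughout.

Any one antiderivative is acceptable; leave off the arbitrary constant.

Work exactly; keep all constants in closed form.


Step 1. Decompose ∫((-2*t**3 + 10*t**2 - t + 32)/(t**4 - 7*t**3 + 16*t**2 - 28*t + 48)) dt by partial fractions, (-2*t**3 + 10*t**2 - t + 32)/(t**4 - 7*t**3 + 16*t**2 - 28*t + 48) = -1/(t**2 + 4) - 5/(t - 3) + 3/(t - 4): now ∫(3/(t - 4)) dt + ∫(-5/(t - 3)) dt + ∫(-1/(t**2 + 4)) dt.
Step 2. Evaluate the standard form [assuming t > 3]: now -5*log(t - 3) + ∫(3/(t - 4)) dt + ∫(-1/(t**2 + 4)) dt.
Step 3. Evaluate the standard form [assuming t > 4]: now 3*log(t - 4) - 5*log(t - 3) + ∫(-1/(t**2 + 4)) dt.
Step 4. Evaluate the standard form: now 3*log(t - 4) - 5*log(t - 3) - atan(t/2)/2.
Answer: 3*log(t - 4) - 5*log(t - 3) - atan(t/2)/2.
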